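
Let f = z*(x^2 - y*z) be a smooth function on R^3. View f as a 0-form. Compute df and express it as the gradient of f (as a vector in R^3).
df = (2*x*z) dx + (-z^2) dy + (x^2 - 2*y*z) dz; grad f = (2*x*z, -z^2, x^2 - 2*y*z)

For a 0-form f, d f = (∂f/∂x) dx + (∂f/∂y) dy + (∂f/∂z) dz. The components of the vector representation are exactly the entries of grad f in Cartesian coordinates:
  ∂f/∂x = 2*x*z
  ∂f/∂y = -z^2
  ∂f/∂z = x^2 - 2*y*z.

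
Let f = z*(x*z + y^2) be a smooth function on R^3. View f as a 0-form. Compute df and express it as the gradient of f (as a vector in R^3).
df = (z^2) dx + (2*y*z) dy + (2*x*z + y^2) dz; grad f = (z^2, 2*y*z, 2*x*z + y^2)

For a 0-form f, d f = (∂f/∂x) dx + (∂f/∂y) dy + (∂f/∂z) dz. The components of the vector representation are exactly the entries of grad f in Cartesian coordinates:
  ∂f/∂x = z^2
  ∂f/∂y = 2*y*z
  ∂f/∂z = 2*x*z + y^2.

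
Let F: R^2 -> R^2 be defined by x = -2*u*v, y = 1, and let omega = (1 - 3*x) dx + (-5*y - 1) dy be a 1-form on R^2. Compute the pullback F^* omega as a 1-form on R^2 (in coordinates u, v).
F^* omega = (2*v*(-6*u*v - 1)) du + (2*u*(-6*u*v - 1)) dv

Using F^*(f dg) = (f ∘ F) d(g ∘ F), substitute each coordinate x_i by F_i(u, v) in f_i, and replace dx_i by d F_i = (∂F_i/∂u) du + (∂F_i/∂v) dv.
  For the x component: f_1(F) = 6*u*v + 1; d F_1 = (-2*v) du + (-2*u) dv
  For the y component: f_2(F) = -6; d F_2 = (0) du + (0) dv
Combining and collecting du, dv coefficients:
  coeff of du: 2*v*(-6*u*v - 1)
  coeff of dv: 2*u*(-6*u*v - 1)
F^* omega = (2*v*(-6*u*v - 1)) du + (2*u*(-6*u*v - 1)) dv.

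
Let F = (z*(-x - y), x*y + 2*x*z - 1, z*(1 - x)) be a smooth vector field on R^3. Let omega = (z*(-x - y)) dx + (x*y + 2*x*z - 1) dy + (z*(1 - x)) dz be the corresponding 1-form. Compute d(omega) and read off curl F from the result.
d(omega) = (-2*x) dy ∧ dz + (-x - y + z) dz ∧ dx + (y + 3*z) dx ∧ dy; curl F = (-2*x, -x - y + z, y + 3*z)

d omega = sum_{i<j} (∂f_j/∂x_i - ∂f_i/∂x_j) dx_i ∧ dx_j. Under the identification (dy ∧ dz, dz ∧ dx, dx ∧ dy) ↔ (e_x, e_y, e_z), the coefficients are exactly the components of curl F. Compute:
  ∂R/∂y - ∂Q/∂z = (0) - (2*x) = -2*x
  ∂P/∂z - ∂R/∂x = (-x - y) - (-z) = -x - y + z
  ∂Q/∂x - ∂P/∂y = (y + 2*z) - (-z) = y + 3*z.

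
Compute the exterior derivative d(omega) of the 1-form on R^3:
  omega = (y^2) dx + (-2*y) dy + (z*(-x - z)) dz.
d(omega) = (-2*y) dx ∧ dy + (-z) dx ∧ dz

For a 1-form omega = sum_i f_i dx_i, the exterior derivative is
  d(omega) = sum_{i < j} (∂f_j/∂x_i - ∂f_i/∂x_j) dx_i ∧ dx_j.
  coefficient of dx ∧ dy: ∂f_2/∂x - ∂f_1/∂y = ∂(-2*y)/∂x - ∂(y^2)/∂y = -2*y
  coefficient of dx ∧ dz: ∂f_3/∂x - ∂f_1/∂z = ∂(z*(-x - z))/∂x - ∂(y^2)/∂z = -z
Assembling: d(omega) = (-2*y) dx ∧ dy + (-z) dx ∧ dz.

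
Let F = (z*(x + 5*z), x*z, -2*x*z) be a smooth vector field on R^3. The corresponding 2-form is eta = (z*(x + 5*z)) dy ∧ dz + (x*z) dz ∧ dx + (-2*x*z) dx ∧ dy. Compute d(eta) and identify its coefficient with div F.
d(eta) = (-2*x + z) dx ∧ dy ∧ dz; div F = -2*x + z

For a 2-form in R^3 of the form above, applying d gives a 3-form with coefficient ∂P/∂x + ∂Q/∂y + ∂R/∂z:
  ∂P/∂x = z
  ∂Q/∂y = 0
  ∂R/∂z = -2*x
Sum = -2*x + z, which is exactly div F.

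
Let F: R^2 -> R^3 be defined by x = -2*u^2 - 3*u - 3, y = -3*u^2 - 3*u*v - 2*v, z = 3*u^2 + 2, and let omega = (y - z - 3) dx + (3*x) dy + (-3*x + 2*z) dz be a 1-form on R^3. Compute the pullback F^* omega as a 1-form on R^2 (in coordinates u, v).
F^* omega = (132*u^3 + 30*u^2*v + 126*u^2 + 44*u*v + 152*u + 33*v + 15) du + (18*u^3 + 39*u^2 + 45*u + 18) dv

Using F^*(f dg) = (f ∘ F) d(g ∘ F), substitute each coordinate x_i by F_i(u, v) in f_i, and replace dx_i by d F_i = (∂F_i/∂u) du + (∂F_i/∂v) dv.
  For the x component: f_1(F) = -6*u^2 - 3*u*v - 2*v - 5; d F_1 = (-4*u - 3) du + (0) dv
  For the y component: f_2(F) = -6*u^2 - 9*u - 9; d F_2 = (-6*u - 3*v) du + (-3*u - 2) dv
  For the z component: f_3(F) = 12*u^2 + 9*u + 13; d F_3 = (6*u) du + (0) dv
Combining and collecting du, dv coefficients:
  coeff of du: 132*u^3 + 30*u^2*v + 126*u^2 + 44*u*v + 152*u + 33*v + 15
  coeff of dv: 18*u^3 + 39*u^2 + 45*u + 18
F^* omega = (132*u^3 + 30*u^2*v + 126*u^2 + 44*u*v + 152*u + 33*v + 15) du + (18*u^3 + 39*u^2 + 45*u + 18) dv.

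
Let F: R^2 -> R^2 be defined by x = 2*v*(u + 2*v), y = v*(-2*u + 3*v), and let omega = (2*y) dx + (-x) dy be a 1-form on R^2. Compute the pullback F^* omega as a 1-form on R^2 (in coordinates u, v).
F^* omega = (4*v^2*(-u + 5*v)) du + (4*v*(-u^2 - 6*u*v + 6*v^2)) dv

Using F^*(f dg) = (f ∘ F) d(g ∘ F), substitute each coordinate x_i by F_i(u, v) in f_i, and replace dx_i by d F_i = (∂F_i/∂u) du + (∂F_i/∂v) dv.
  For the x component: f_1(F) = 2*v*(-2*u + 3*v); d F_1 = (2*v) du + (2*u + 8*v) dv
  For the y component: f_2(F) = 2*v*(-u - 2*v); d F_2 = (-2*v) du + (-2*u + 6*v) dv
Combining and collecting du, dv coefficients:
  coeff of du: 4*v^2*(-u + 5*v)
  coeff of dv: 4*v*(-u^2 - 6*u*v + 6*v^2)
F^* omega = (4*v^2*(-u + 5*v)) du + (4*v*(-u^2 - 6*u*v + 6*v^2)) dv.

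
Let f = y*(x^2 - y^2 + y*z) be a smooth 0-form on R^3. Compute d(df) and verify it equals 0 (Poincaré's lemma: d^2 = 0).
d(df) = 0

Step 1: df = sum_i (∂f/∂x_i) dx_i = (2*x*y) dx + (x^2 - 3*y^2 + 2*y*z) dy + (y^2) dz.
Step 2: Apply d again. Using the 1-form formula, the coefficient of dx ∧ dy in d(df) is ∂^2 f/∂x ∂y - ∂^2 f/∂y ∂x = (2*x) - (2*x) = 0 (equality of mixed partials for smooth f).
Similarly for dx ∧ dz and dy ∧ dz — all coefficients vanish. So d(df) = 0.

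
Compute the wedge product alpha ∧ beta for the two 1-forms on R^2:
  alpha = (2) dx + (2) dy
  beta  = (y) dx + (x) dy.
alpha ∧ beta = (2*x - 2*y) dx ∧ dy

Distribute the wedge, using dx_i ∧ dx_j = -dx_j ∧ dx_i and dx_i ∧ dx_i = 0. For each pair (i, j) with i < j, the coefficient of dx_i ∧ dx_j in alpha ∧ beta is (alpha_i * beta_j - alpha_j * beta_i). Collecting: alpha ∧ beta = (2*x - 2*y) dx ∧ dy.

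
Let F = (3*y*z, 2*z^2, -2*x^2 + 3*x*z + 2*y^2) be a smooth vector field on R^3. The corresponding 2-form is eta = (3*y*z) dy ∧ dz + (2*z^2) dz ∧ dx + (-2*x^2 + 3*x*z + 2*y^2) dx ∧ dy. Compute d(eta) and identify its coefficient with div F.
d(eta) = (3*x) dx ∧ dy ∧ dz; div F = 3*x

For a 2-form in R^3 of the form above, applying d gives a 3-form with coefficient ∂P/∂x + ∂Q/∂y + ∂R/∂z:
  ∂P/∂x = 0
  ∂Q/∂y = 0
  ∂R/∂z = 3*x
Sum = 3*x, which is exactly div F.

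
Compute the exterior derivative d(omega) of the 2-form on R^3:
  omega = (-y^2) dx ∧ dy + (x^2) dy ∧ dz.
d(omega) = (2*x) dx ∧ dy ∧ dz

For a 2-form omega = sum_{i<j} g_{ij} dx_i ∧ dx_j, the exterior derivative is
  d(omega) = sum_{i<j} d(g_{ij}) ∧ dx_i ∧ dx_j = sum_{i<j, k} (∂g_{ij}/∂x_k) dx_k ∧ dx_i ∧ dx_j.
Expand each term, using dx_k ∧ dx_i ∧ dx_j = sgn(permutation) dx_{(a)} ∧ dx_{(b)} ∧ dx_{(c)} with (a < b < c) sorted:
  d(x^2) includes (∂/∂x)(x^2) dx = (2*x) dx, which multiplied by dy ∧ dz gives (2*x) dx ∧ dy ∧ dz
Collecting like 3-forms: d(omega) = (2*x) dx ∧ dy ∧ dz.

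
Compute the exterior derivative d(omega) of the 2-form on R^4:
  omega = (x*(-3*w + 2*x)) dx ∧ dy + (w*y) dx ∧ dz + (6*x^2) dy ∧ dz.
d(omega) = (-3*x) dx ∧ dy ∧ dw + (-w + 12*x) dx ∧ dy ∧ dz + (y) dx ∧ dz ∧ dw

For a 2-form omega = sum_{i<j} g_{ij} dx_i ∧ dx_j, the exterior derivative is
  d(omega) = sum_{i<j} d(g_{ij}) ∧ dx_i ∧ dx_j = sum_{i<j, k} (∂g_{ij}/∂x_k) dx_k ∧ dx_i ∧ dx_j.
Expand each term, using dx_k ∧ dx_i ∧ dx_j = sgn(permutation) dx_{(a)} ∧ dx_{(b)} ∧ dx_{(c)} with (a < b < c) sorted:
  d(x*(-3*w + 2*x)) includes (∂/∂w)(x*(-3*w + 2*x)) dw = (-3*x) dw, which multiplied by dx ∧ dy gives (-3*x) dx ∧ dy ∧ dw
  d(w*y) includes (∂/∂y)(w*y) dy = (w) dy, which multiplied by dx ∧ dz gives (-w) dx ∧ dy ∧ dz
  d(w*y) includes (∂/∂w)(w*y) dw = (y) dw, which multiplied by dx ∧ dz gives (y) dx ∧ dz ∧ dw
  d(6*x^2) includes (∂/∂x)(6*x^2) dx = (12*x) dx, which multiplied by dy ∧ dz gives (12*x) dx ∧ dy ∧ dz
Collecting like 3-forms: d(omega) = (-3*x) dx ∧ dy ∧ dw + (-w + 12*x) dx ∧ dy ∧ dz + (y) dx ∧ dz ∧ dw.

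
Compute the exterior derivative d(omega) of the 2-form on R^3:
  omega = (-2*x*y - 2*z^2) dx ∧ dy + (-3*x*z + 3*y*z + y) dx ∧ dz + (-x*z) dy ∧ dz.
d(omega) = (-8*z - 1) dx ∧ dy ∧ dz

For a 2-form omega = sum_{i<j} g_{ij} dx_i ∧ dx_j, the exterior derivative is
  d(omega) = sum_{i<j} d(g_{ij}) ∧ dx_i ∧ dx_j = sum_{i<j, k} (∂g_{ij}/∂x_k) dx_k ∧ dx_i ∧ dx_j.
Expand each term, using dx_k ∧ dx_i ∧ dx_j = sgn(permutation) dx_{(a)} ∧ dx_{(b)} ∧ dx_{(c)} with (a < b < c) sorted:
  d(-2*x*y - 2*z^2) includes (∂/∂z)(-2*x*y - 2*z^2) dz = (-4*z) dz, which multiplied by dx ∧ dy gives (-4*z) dx ∧ dy ∧ dz
  d(-3*x*z + 3*y*z + y) includes (∂/∂y)(-3*x*z + 3*y*z + y) dy = (3*z + 1) dy, which multiplied by dx ∧ dz gives (-3*z - 1) dx ∧ dy ∧ dz
  d(-x*z) includes (∂/∂x)(-x*z) dx = (-z) dx, which multiplied by dy ∧ dz gives (-z) dx ∧ dy ∧ dz
Collecting like 3-forms: d(omega) = (-8*z - 1) dx ∧ dy ∧ dz.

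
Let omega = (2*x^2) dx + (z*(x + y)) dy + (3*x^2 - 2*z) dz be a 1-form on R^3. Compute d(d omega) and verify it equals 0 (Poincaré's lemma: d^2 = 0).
d(d omega) = 0

Step 1: d omega = sum_{i<j} (∂f_j/∂x_i - ∂f_i/∂x_j) dx_i ∧ dx_j:
  coeff of dx ∧ dy: z
  coeff of dx ∧ dz: 6*x
  coeff of dy ∧ dz: -x - y
Step 2: Apply d again to each 2-form coefficient. The only possible 3-form in R^3 is dx ∧ dy ∧ dz, with coefficient
  ∂(coeff of dy∧dz)/∂x - ∂(coeff of dx∧dz)/∂y + ∂(coeff of dx∧dy)/∂z
  = ∂/∂x (-x - y) - ∂/∂y (6*x) + ∂/∂z (z).
Each of these terms simplifies to sums of mixed partials that cancel in pairs. The result is 0 (by equality of mixed partials for smooth functions — Schwarz / Clairaut).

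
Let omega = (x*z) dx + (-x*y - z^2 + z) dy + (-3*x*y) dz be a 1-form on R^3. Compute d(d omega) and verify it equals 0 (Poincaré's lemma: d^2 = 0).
d(d omega) = 0

Step 1: d omega = sum_{i<j} (∂f_j/∂x_i - ∂f_i/∂x_j) dx_i ∧ dx_j:
  coeff of dx ∧ dy: -y
  coeff of dx ∧ dz: -x - 3*y
  coeff of dy ∧ dz: -3*x + 2*z - 1
Step 2: Apply d again to each 2-form coefficient. The only possible 3-form in R^3 is dx ∧ dy ∧ dz, with coefficient
  ∂(coeff of dy∧dz)/∂x - ∂(coeff of dx∧dz)/∂y + ∂(coeff of dx∧dy)/∂z
  = ∂/∂x (-3*x + 2*z - 1) - ∂/∂y (-x - 3*y) + ∂/∂z (-y).
Each of these terms simplifies to sums of mixed partials that cancel in pairs. The result is 0 (by equality of mixed partials for smooth functions — Schwarz / Clairaut).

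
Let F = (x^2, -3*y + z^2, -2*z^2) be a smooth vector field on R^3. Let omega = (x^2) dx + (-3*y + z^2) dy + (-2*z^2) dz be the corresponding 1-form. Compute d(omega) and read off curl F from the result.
d(omega) = (-2*z) dy ∧ dz + (0) dz ∧ dx + (0) dx ∧ dy; curl F = (-2*z, 0, 0)

d omega = sum_{i<j} (∂f_j/∂x_i - ∂f_i/∂x_j) dx_i ∧ dx_j. Under the identification (dy ∧ dz, dz ∧ dx, dx ∧ dy) ↔ (e_x, e_y, e_z), the coefficients are exactly the components of curl F. Compute:
  ∂R/∂y - ∂Q/∂z = (0) - (2*z) = -2*z
  ∂P/∂z - ∂R/∂x = (0) - (0) = 0
  ∂Q/∂x - ∂P/∂y = (0) - (0) = 0.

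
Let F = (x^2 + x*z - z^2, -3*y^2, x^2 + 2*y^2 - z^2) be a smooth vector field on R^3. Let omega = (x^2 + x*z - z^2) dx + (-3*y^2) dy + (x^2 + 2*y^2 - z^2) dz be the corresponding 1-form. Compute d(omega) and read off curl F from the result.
d(omega) = (4*y) dy ∧ dz + (-x - 2*z) dz ∧ dx + (0) dx ∧ dy; curl F = (4*y, -x - 2*z, 0)

d omega = sum_{i<j} (∂f_j/∂x_i - ∂f_i/∂x_j) dx_i ∧ dx_j. Under the identification (dy ∧ dz, dz ∧ dx, dx ∧ dy) ↔ (e_x, e_y, e_z), the coefficients are exactly the components of curl F. Compute:
  ∂R/∂y - ∂Q/∂z = (4*y) - (0) = 4*y
  ∂P/∂z - ∂R/∂x = (x - 2*z) - (2*x) = -x - 2*z
  ∂Q/∂x - ∂P/∂y = (0) - (0) = 0.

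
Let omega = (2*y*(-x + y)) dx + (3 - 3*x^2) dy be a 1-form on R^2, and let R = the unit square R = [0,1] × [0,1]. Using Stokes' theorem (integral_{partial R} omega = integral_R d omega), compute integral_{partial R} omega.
integral_(partial R) omega = -4

Stokes: integral_partial_R omega = integral_R d omega with d omega = (∂Q/∂x - ∂P/∂y) dx ∧ dy.
  ∂Q/∂x = -6*x
  ∂P/∂y = -2*x + 4*y
  integrand = ∂Q/∂x - ∂P/∂y = -4*x - 4*y.
Integrating over R: integral_0^1 integral_0^1 (-4*x - 4*y) dx dy = -4.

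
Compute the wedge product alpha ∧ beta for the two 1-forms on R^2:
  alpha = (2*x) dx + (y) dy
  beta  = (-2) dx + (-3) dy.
alpha ∧ beta = (-6*x + 2*y) dx ∧ dy

Distribute the wedge, using dx_i ∧ dx_j = -dx_j ∧ dx_i and dx_i ∧ dx_i = 0. For each pair (i, j) with i < j, the coefficient of dx_i ∧ dx_j in alpha ∧ beta is (alpha_i * beta_j - alpha_j * beta_i). Collecting: alpha ∧ beta = (-6*x + 2*y) dx ∧ dy.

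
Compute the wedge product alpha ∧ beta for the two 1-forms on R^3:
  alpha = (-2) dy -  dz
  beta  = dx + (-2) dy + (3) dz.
alpha ∧ beta = (2) dx ∧ dy + (-8) dy ∧ dz + (1) dx ∧ dz

Distribute the wedge, using dx_i ∧ dx_j = -dx_j ∧ dx_i and dx_i ∧ dx_i = 0. For each pair (i, j) with i < j, the coefficient of dx_i ∧ dx_j in alpha ∧ beta is (alpha_i * beta_j - alpha_j * beta_i). Collecting: alpha ∧ beta = (2) dx ∧ dy + (-8) dy ∧ dz + (1) dx ∧ dz.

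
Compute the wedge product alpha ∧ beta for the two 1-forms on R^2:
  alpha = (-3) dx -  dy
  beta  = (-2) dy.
alpha ∧ beta = (6) dx ∧ dy

Distribute the wedge, using dx_i ∧ dx_j = -dx_j ∧ dx_i and dx_i ∧ dx_i = 0. For each pair (i, j) with i < j, the coefficient of dx_i ∧ dx_j in alpha ∧ beta is (alpha_i * beta_j - alpha_j * beta_i). Collecting: alpha ∧ beta = (6) dx ∧ dy.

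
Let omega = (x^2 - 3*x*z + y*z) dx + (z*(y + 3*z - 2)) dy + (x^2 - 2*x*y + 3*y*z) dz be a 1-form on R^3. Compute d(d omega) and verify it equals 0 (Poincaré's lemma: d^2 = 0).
d(d omega) = 0

Step 1: d omega = sum_{i<j} (∂f_j/∂x_i - ∂f_i/∂x_j) dx_i ∧ dx_j:
  coeff of dx ∧ dy: -z
  coeff of dx ∧ dz: 5*x - 3*y
  coeff of dy ∧ dz: -2*x - y - 3*z + 2
Step 2: Apply d again to each 2-form coefficient. The only possible 3-form in R^3 is dx ∧ dy ∧ dz, with coefficient
  ∂(coeff of dy∧dz)/∂x - ∂(coeff of dx∧dz)/∂y + ∂(coeff of dx∧dy)/∂z
  = ∂/∂x (-2*x - y - 3*z + 2) - ∂/∂y (5*x - 3*y) + ∂/∂z (-z).
Each of these terms simplifies to sums of mixed partials that cancel in pairs. The result is 0 (by equality of mixed partials for smooth functions — Schwarz / Clairaut).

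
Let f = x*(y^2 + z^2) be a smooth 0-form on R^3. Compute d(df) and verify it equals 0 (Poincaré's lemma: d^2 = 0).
d(df) = 0

Step 1: df = sum_i (∂f/∂x_i) dx_i = (y^2 + z^2) dx + (2*x*y) dy + (2*x*z) dz.
Step 2: Apply d again. Using the 1-form formula, the coefficient of dx ∧ dy in d(df) is ∂^2 f/∂x ∂y - ∂^2 f/∂y ∂x = (2*y) - (2*y) = 0 (equality of mixed partials for smooth f).
Similarly for dx ∧ dz and dy ∧ dz — all coefficients vanish. So d(df) = 0.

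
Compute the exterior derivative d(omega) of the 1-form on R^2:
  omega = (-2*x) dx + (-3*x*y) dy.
d(omega) = (-3*y) dx ∧ dy

For a 1-form omega = sum_i f_i dx_i, the exterior derivative is
  d(omega) = sum_{i < j} (∂f_j/∂x_i - ∂f_i/∂x_j) dx_i ∧ dx_j.
  coefficient of dx ∧ dy: ∂f_2/∂x - ∂f_1/∂y = ∂(-3*x*y)/∂x - ∂(-2*x)/∂y = -3*y
Assembling: d(omega) = (-3*y) dx ∧ dy.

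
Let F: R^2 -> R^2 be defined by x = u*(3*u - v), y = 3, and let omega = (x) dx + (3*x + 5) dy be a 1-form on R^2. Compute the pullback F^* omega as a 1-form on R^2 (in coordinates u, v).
F^* omega = (u*(18*u^2 - 9*u*v + v^2)) du + (u^2*(-3*u + v)) dv

Using F^*(f dg) = (f ∘ F) d(g ∘ F), substitute each coordinate x_i by F_i(u, v) in f_i, and replace dx_i by d F_i = (∂F_i/∂u) du + (∂F_i/∂v) dv.
  For the x component: f_1(F) = u*(3*u - v); d F_1 = (6*u - v) du + (-u) dv
  For the y component: f_2(F) = 9*u^2 - 3*u*v + 5; d F_2 = (0) du + (0) dv
Combining and collecting du, dv coefficients:
  coeff of du: u*(18*u^2 - 9*u*v + v^2)
  coeff of dv: u^2*(-3*u + v)
F^* omega = (u*(18*u^2 - 9*u*v + v^2)) du + (u^2*(-3*u + v)) dv.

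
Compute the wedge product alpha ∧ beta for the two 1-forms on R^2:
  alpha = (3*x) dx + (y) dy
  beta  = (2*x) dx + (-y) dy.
alpha ∧ beta = (-5*x*y) dx ∧ dy

Distribute the wedge, using dx_i ∧ dx_j = -dx_j ∧ dx_i and dx_i ∧ dx_i = 0. For each pair (i, j) with i < j, the coefficient of dx_i ∧ dx_j in alpha ∧ beta is (alpha_i * beta_j - alpha_j * beta_i). Collecting: alpha ∧ beta = (-5*x*y) dx ∧ dy.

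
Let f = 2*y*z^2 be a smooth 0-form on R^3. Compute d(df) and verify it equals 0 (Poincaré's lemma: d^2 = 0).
d(df) = 0

Step 1: df = sum_i (∂f/∂x_i) dx_i = (0) dx + (2*z^2) dy + (4*y*z) dz.
Step 2: Apply d again. Using the 1-form formula, the coefficient of dx ∧ dy in d(df) is ∂^2 f/∂x ∂y - ∂^2 f/∂y ∂x = (0) - (0) = 0 (equality of mixed partials for smooth f).
Similarly for dx ∧ dz and dy ∧ dz — all coefficients vanish. So d(df) = 0.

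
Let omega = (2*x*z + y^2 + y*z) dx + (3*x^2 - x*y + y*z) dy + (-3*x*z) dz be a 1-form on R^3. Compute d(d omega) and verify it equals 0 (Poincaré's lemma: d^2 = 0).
d(d omega) = 0

Step 1: d omega = sum_{i<j} (∂f_j/∂x_i - ∂f_i/∂x_j) dx_i ∧ dx_j:
  coeff of dx ∧ dy: 6*x - 3*y - z
  coeff of dx ∧ dz: -2*x - y - 3*z
  coeff of dy ∧ dz: -y
Step 2: Apply d again to each 2-form coefficient. The only possible 3-form in R^3 is dx ∧ dy ∧ dz, with coefficient
  ∂(coeff of dy∧dz)/∂x - ∂(coeff of dx∧dz)/∂y + ∂(coeff of dx∧dy)/∂z
  = ∂/∂x (-y) - ∂/∂y (-2*x - y - 3*z) + ∂/∂z (6*x - 3*y - z).
Each of these terms simplifies to sums of mixed partials that cancel in pairs. The result is 0 (by equality of mixed partials for smooth functions — Schwarz / Clairaut).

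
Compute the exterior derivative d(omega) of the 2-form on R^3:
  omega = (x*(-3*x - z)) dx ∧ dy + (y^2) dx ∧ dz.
d(omega) = (-x - 2*y) dx ∧ dy ∧ dz

For a 2-form omega = sum_{i<j} g_{ij} dx_i ∧ dx_j, the exterior derivative is
  d(omega) = sum_{i<j} d(g_{ij}) ∧ dx_i ∧ dx_j = sum_{i<j, k} (∂g_{ij}/∂x_k) dx_k ∧ dx_i ∧ dx_j.
Expand each term, using dx_k ∧ dx_i ∧ dx_j = sgn(permutation) dx_{(a)} ∧ dx_{(b)} ∧ dx_{(c)} with (a < b < c) sorted:
  d(x*(-3*x - z)) includes (∂/∂z)(x*(-3*x - z)) dz = (-x) dz, which multiplied by dx ∧ dy gives (-x) dx ∧ dy ∧ dz
  d(y^2) includes (∂/∂y)(y^2) dy = (2*y) dy, which multiplied by dx ∧ dz gives (-2*y) dx ∧ dy ∧ dz
Collecting like 3-forms: d(omega) = (-x - 2*y) dx ∧ dy ∧ dz.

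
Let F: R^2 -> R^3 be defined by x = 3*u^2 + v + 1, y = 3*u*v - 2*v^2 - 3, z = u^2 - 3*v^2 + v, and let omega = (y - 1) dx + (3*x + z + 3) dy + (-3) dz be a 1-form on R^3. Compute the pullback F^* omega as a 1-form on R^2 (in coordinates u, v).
F^* omega = (48*u^2*v - 12*u*v^2 - 30*u - 9*v^3 + 12*v^2 + 18*v) du + (30*u^3 - 40*u^2*v - 9*u*v^2 + 15*u*v + 18*u + 12*v^3 - 18*v^2 - 6*v - 7) dv

Using F^*(f dg) = (f ∘ F) d(g ∘ F), substitute each coordinate x_i by F_i(u, v) in f_i, and replace dx_i by d F_i = (∂F_i/∂u) du + (∂F_i/∂v) dv.
  For the x component: f_1(F) = 3*u*v - 2*v^2 - 4; d F_1 = (6*u) du + (1) dv
  For the y component: f_2(F) = 10*u^2 - 3*v^2 + 4*v + 6; d F_2 = (3*v) du + (3*u - 4*v) dv
  For the z component: f_3(F) = -3; d F_3 = (2*u) du + (1 - 6*v) dv
Combining and collecting du, dv coefficients:
  coeff of du: 48*u^2*v - 12*u*v^2 - 30*u - 9*v^3 + 12*v^2 + 18*v
  coeff of dv: 30*u^3 - 40*u^2*v - 9*u*v^2 + 15*u*v + 18*u + 12*v^3 - 18*v^2 - 6*v - 7
F^* omega = (48*u^2*v - 12*u*v^2 - 30*u - 9*v^3 + 12*v^2 + 18*v) du + (30*u^3 - 40*u^2*v - 9*u*v^2 + 15*u*v + 18*u + 12*v^3 - 18*v^2 - 6*v - 7) dv.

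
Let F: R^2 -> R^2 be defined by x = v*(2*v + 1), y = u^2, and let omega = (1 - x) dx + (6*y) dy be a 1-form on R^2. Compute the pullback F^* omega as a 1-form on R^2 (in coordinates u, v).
F^* omega = (12*u^3) du + (-8*v^3 - 6*v^2 + 3*v + 1) dv

Using F^*(f dg) = (f ∘ F) d(g ∘ F), substitute each coordinate x_i by F_i(u, v) in f_i, and replace dx_i by d F_i = (∂F_i/∂u) du + (∂F_i/∂v) dv.
  For the x component: f_1(F) = -2*v^2 - v + 1; d F_1 = (0) du + (4*v + 1) dv
  For the y component: f_2(F) = 6*u^2; d F_2 = (2*u) du + (0) dv
Combining and collecting du, dv coefficients:
  coeff of du: 12*u^3
  coeff of dv: -8*v^3 - 6*v^2 + 3*v + 1
F^* omega = (12*u^3) du + (-8*v^3 - 6*v^2 + 3*v + 1) dv.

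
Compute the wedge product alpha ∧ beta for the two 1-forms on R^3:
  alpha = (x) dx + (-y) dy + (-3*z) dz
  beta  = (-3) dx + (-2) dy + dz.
alpha ∧ beta = (-2*x - 3*y) dx ∧ dy + (x - 9*z) dx ∧ dz + (-y - 6*z) dy ∧ dz

Distribute the wedge, using dx_i ∧ dx_j = -dx_j ∧ dx_i and dx_i ∧ dx_i = 0. For each pair (i, j) with i < j, the coefficient of dx_i ∧ dx_j in alpha ∧ beta is (alpha_i * beta_j - alpha_j * beta_i). Collecting: alpha ∧ beta = (-2*x - 3*y) dx ∧ dy + (x - 9*z) dx ∧ dz + (-y - 6*z) dy ∧ dz.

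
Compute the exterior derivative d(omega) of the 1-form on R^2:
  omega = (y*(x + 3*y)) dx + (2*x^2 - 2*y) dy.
d(omega) = (3*x - 6*y) dx ∧ dy

For a 1-form omega = sum_i f_i dx_i, the exterior derivative is
  d(omega) = sum_{i < j} (∂f_j/∂x_i - ∂f_i/∂x_j) dx_i ∧ dx_j.
  coefficient of dx ∧ dy: ∂f_2/∂x - ∂f_1/∂y = ∂(2*x^2 - 2*y)/∂x - ∂(y*(x + 3*y))/∂y = 3*x - 6*y
Assembling: d(omega) = (3*x - 6*y) dx ∧ dy.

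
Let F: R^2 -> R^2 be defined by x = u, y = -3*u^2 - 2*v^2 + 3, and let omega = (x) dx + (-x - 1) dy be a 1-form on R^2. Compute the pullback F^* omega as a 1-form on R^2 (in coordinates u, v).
F^* omega = (u*(6*u + 7)) du + (4*v*(u + 1)) dv

Using F^*(f dg) = (f ∘ F) d(g ∘ F), substitute each coordinate x_i by F_i(u, v) in f_i, and replace dx_i by d F_i = (∂F_i/∂u) du + (∂F_i/∂v) dv.
  For the x component: f_1(F) = u; d F_1 = (1) du + (0) dv
  For the y component: f_2(F) = -u - 1; d F_2 = (-6*u) du + (-4*v) dv
Combining and collecting du, dv coefficients:
  coeff of du: u*(6*u + 7)
  coeff of dv: 4*v*(u + 1)
F^* omega = (u*(6*u + 7)) du + (4*v*(u + 1)) dv.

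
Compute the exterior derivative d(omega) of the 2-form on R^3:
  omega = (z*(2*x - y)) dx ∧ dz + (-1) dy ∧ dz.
d(omega) = (z) dx ∧ dy ∧ dz

For a 2-form omega = sum_{i<j} g_{ij} dx_i ∧ dx_j, the exterior derivative is
  d(omega) = sum_{i<j} d(g_{ij}) ∧ dx_i ∧ dx_j = sum_{i<j, k} (∂g_{ij}/∂x_k) dx_k ∧ dx_i ∧ dx_j.
Expand each term, using dx_k ∧ dx_i ∧ dx_j = sgn(permutation) dx_{(a)} ∧ dx_{(b)} ∧ dx_{(c)} with (a < b < c) sorted:
  d(z*(2*x - y)) includes (∂/∂y)(z*(2*x - y)) dy = (-z) dy, which multiplied by dx ∧ dz gives (z) dx ∧ dy ∧ dz
Collecting like 3-forms: d(omega) = (z) dx ∧ dy ∧ dz.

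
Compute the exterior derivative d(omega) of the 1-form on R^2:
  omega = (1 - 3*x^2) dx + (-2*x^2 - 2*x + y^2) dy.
d(omega) = (-4*x - 2) dx ∧ dy

For a 1-form omega = sum_i f_i dx_i, the exterior derivative is
  d(omega) = sum_{i < j} (∂f_j/∂x_i - ∂f_i/∂x_j) dx_i ∧ dx_j.
  coefficient of dx ∧ dy: ∂f_2/∂x - ∂f_1/∂y = ∂(-2*x^2 - 2*x + y^2)/∂x - ∂(1 - 3*x^2)/∂y = -4*x - 2
Assembling: d(omega) = (-4*x - 2) dx ∧ dy.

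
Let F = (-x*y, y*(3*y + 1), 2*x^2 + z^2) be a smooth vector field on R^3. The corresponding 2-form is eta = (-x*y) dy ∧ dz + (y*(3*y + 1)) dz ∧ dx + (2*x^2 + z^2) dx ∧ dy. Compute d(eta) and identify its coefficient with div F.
d(eta) = (5*y + 2*z + 1) dx ∧ dy ∧ dz; div F = 5*y + 2*z + 1

For a 2-form in R^3 of the form above, applying d gives a 3-form with coefficient ∂P/∂x + ∂Q/∂y + ∂R/∂z:
  ∂P/∂x = -y
  ∂Q/∂y = 6*y + 1
  ∂R/∂z = 2*z
Sum = 5*y + 2*z + 1, which is exactly div F.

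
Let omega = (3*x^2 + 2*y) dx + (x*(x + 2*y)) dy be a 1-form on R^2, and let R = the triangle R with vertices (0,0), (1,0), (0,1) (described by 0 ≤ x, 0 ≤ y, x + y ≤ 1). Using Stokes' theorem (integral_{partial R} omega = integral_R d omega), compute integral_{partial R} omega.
integral_(partial R) omega = -1/3

Stokes: integral_partial_R omega = integral_R d omega with d omega = (∂Q/∂x - ∂P/∂y) dx ∧ dy.
  ∂Q/∂x = 2*x + 2*y
  ∂P/∂y = 2
  integrand = ∂Q/∂x - ∂P/∂y = 2*x + 2*y - 2.
Integrating over R: integral_0^1 integral_0^{1-x} (2*x + 2*y - 2) dy dx = -1/3.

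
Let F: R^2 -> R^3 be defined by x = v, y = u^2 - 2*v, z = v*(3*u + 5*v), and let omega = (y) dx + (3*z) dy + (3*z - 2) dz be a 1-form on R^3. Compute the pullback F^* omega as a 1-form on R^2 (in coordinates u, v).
F^* omega = (3*v*(6*u^2 + 19*u*v + 15*v^2 - 2)) du + (27*u^2*v + u^2 + 135*u*v^2 - 18*u*v - 6*u + 150*v^3 - 30*v^2 - 22*v) dv

Using F^*(f dg) = (f ∘ F) d(g ∘ F), substitute each coordinate x_i by F_i(u, v) in f_i, and replace dx_i by d F_i = (∂F_i/∂u) du + (∂F_i/∂v) dv.
  For the x component: f_1(F) = u^2 - 2*v; d F_1 = (0) du + (1) dv
  For the y component: f_2(F) = 3*v*(3*u + 5*v); d F_2 = (2*u) du + (-2) dv
  For the z component: f_3(F) = 9*u*v + 15*v^2 - 2; d F_3 = (3*v) du + (3*u + 10*v) dv
Combining and collecting du, dv coefficients:
  coeff of du: 3*v*(6*u^2 + 19*u*v + 15*v^2 - 2)
  coeff of dv: 27*u^2*v + u^2 + 135*u*v^2 - 18*u*v - 6*u + 150*v^3 - 30*v^2 - 22*v
F^* omega = (3*v*(6*u^2 + 19*u*v + 15*v^2 - 2)) du + (27*u^2*v + u^2 + 135*u*v^2 - 18*u*v - 6*u + 150*v^3 - 30*v^2 - 22*v) dv.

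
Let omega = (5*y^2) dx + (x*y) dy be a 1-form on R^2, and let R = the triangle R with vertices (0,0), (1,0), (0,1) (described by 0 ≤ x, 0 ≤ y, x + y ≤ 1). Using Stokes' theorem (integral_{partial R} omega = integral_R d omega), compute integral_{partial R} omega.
integral_(partial R) omega = -3/2

Stokes: integral_partial_R omega = integral_R d omega with d omega = (∂Q/∂x - ∂P/∂y) dx ∧ dy.
  ∂Q/∂x = y
  ∂P/∂y = 10*y
  integrand = ∂Q/∂x - ∂P/∂y = -9*y.
Integrating over R: integral_0^1 integral_0^{1-x} (-9*y) dy dx = -3/2.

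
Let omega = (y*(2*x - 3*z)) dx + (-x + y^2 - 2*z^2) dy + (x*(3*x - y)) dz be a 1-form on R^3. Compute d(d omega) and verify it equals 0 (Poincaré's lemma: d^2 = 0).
d(d omega) = 0

Step 1: d omega = sum_{i<j} (∂f_j/∂x_i - ∂f_i/∂x_j) dx_i ∧ dx_j:
  coeff of dx ∧ dy: -2*x + 3*z - 1
  coeff of dx ∧ dz: 6*x + 2*y
  coeff of dy ∧ dz: -x + 4*z
Step 2: Apply d again to each 2-form coefficient. The only possible 3-form in R^3 is dx ∧ dy ∧ dz, with coefficient
  ∂(coeff of dy∧dz)/∂x - ∂(coeff of dx∧dz)/∂y + ∂(coeff of dx∧dy)/∂z
  = ∂/∂x (-x + 4*z) - ∂/∂y (6*x + 2*y) + ∂/∂z (-2*x + 3*z - 1).
Each of these terms simplifies to sums of mixed partials that cancel in pairs. The result is 0 (by equality of mixed partials for smooth functions — Schwarz / Clairaut).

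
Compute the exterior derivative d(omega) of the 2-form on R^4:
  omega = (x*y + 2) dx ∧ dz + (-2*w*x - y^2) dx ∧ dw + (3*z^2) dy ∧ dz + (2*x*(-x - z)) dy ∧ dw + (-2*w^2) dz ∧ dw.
d(omega) = (-x) dx ∧ dy ∧ dz + (-4*x + 2*y - 2*z) dx ∧ dy ∧ dw + (2*x) dy ∧ dz ∧ dw

For a 2-form omega = sum_{i<j} g_{ij} dx_i ∧ dx_j, the exterior derivative is
  d(omega) = sum_{i<j} d(g_{ij}) ∧ dx_i ∧ dx_j = sum_{i<j, k} (∂g_{ij}/∂x_k) dx_k ∧ dx_i ∧ dx_j.
Expand each term, using dx_k ∧ dx_i ∧ dx_j = sgn(permutation) dx_{(a)} ∧ dx_{(b)} ∧ dx_{(c)} with (a < b < c) sorted:
  d(x*y + 2) includes (∂/∂y)(x*y + 2) dy = (x) dy, which multiplied by dx ∧ dz gives (-x) dx ∧ dy ∧ dz
  d(-2*w*x - y^2) includes (∂/∂y)(-2*w*x - y^2) dy = (-2*y) dy, which multiplied by dx ∧ dw gives (2*y) dx ∧ dy ∧ dw
  d(2*x*(-x - z)) includes (∂/∂x)(2*x*(-x - z)) dx = (-4*x - 2*z) dx, which multiplied by dy ∧ dw gives (-4*x - 2*z) dx ∧ dy ∧ dw
  d(2*x*(-x - z)) includes (∂/∂z)(2*x*(-x - z)) dz = (-2*x) dz, which multiplied by dy ∧ dw gives (2*x) dy ∧ dz ∧ dw
Collecting like 3-forms: d(omega) = (-x) dx ∧ dy ∧ dz + (-4*x + 2*y - 2*z) dx ∧ dy ∧ dw + (2*x) dy ∧ dz ∧ dw.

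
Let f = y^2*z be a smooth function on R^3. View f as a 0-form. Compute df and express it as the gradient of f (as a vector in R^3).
df = (0) dx + (2*y*z) dy + (y^2) dz; grad f = (0, 2*y*z, y^2)

For a 0-form f, d f = (∂f/∂x) dx + (∂f/∂y) dy + (∂f/∂z) dz. The components of the vector representation are exactly the entries of grad f in Cartesian coordinates:
  ∂f/∂x = 0
  ∂f/∂y = 2*y*z
  ∂f/∂z = y^2.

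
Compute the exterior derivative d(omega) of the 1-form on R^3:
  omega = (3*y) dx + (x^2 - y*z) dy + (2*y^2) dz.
d(omega) = (2*x - 3) dx ∧ dy + (5*y) dy ∧ dz

For a 1-form omega = sum_i f_i dx_i, the exterior derivative is
  d(omega) = sum_{i < j} (∂f_j/∂x_i - ∂f_i/∂x_j) dx_i ∧ dx_j.
  coefficient of dx ∧ dy: ∂f_2/∂x - ∂f_1/∂y = ∂(x^2 - y*z)/∂x - ∂(3*y)/∂y = 2*x - 3
  coefficient of dy ∧ dz: ∂f_3/∂y - ∂f_2/∂z = ∂(2*y^2)/∂y - ∂(x^2 - y*z)/∂z = 5*y
Assembling: d(omega) = (2*x - 3) dx ∧ dy + (5*y) dy ∧ dz.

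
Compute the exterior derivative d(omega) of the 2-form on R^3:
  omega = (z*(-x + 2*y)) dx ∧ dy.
d(omega) = (-x + 2*y) dx ∧ dy ∧ dz

For a 2-form omega = sum_{i<j} g_{ij} dx_i ∧ dx_j, the exterior derivative is
  d(omega) = sum_{i<j} d(g_{ij}) ∧ dx_i ∧ dx_j = sum_{i<j, k} (∂g_{ij}/∂x_k) dx_k ∧ dx_i ∧ dx_j.
Expand each term, using dx_k ∧ dx_i ∧ dx_j = sgn(permutation) dx_{(a)} ∧ dx_{(b)} ∧ dx_{(c)} with (a < b < c) sorted:
  d(z*(-x + 2*y)) includes (∂/∂z)(z*(-x + 2*y)) dz = (-x + 2*y) dz, which multiplied by dx ∧ dy gives (-x + 2*y) dx ∧ dy ∧ dz
Collecting like 3-forms: d(omega) = (-x + 2*y) dx ∧ dy ∧ dz.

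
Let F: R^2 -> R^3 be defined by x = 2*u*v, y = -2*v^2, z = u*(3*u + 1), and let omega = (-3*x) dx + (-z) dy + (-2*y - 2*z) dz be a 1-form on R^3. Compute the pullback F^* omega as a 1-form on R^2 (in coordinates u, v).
F^* omega = (-36*u^3 - 18*u^2 + 12*u*v^2 - 2*u + 4*v^2) du + (4*u*v) dv

Using F^*(f dg) = (f ∘ F) d(g ∘ F), substitute each coordinate x_i by F_i(u, v) in f_i, and replace dx_i by d F_i = (∂F_i/∂u) du + (∂F_i/∂v) dv.
  For the x component: f_1(F) = -6*u*v; d F_1 = (2*v) du + (2*u) dv
  For the y component: f_2(F) = u*(-3*u - 1); d F_2 = (0) du + (-4*v) dv
  For the z component: f_3(F) = -6*u^2 - 2*u + 4*v^2; d F_3 = (6*u + 1) du + (0) dv
Combining and collecting du, dv coefficients:
  coeff of du: -36*u^3 - 18*u^2 + 12*u*v^2 - 2*u + 4*v^2
  coeff of dv: 4*u*v
F^* omega = (-36*u^3 - 18*u^2 + 12*u*v^2 - 2*u + 4*v^2) du + (4*u*v) dv.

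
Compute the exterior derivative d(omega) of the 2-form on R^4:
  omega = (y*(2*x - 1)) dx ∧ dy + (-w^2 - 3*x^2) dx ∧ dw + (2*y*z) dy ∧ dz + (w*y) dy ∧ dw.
d(omega) = 0

For a 2-form omega = sum_{i<j} g_{ij} dx_i ∧ dx_j, the exterior derivative is
  d(omega) = sum_{i<j} d(g_{ij}) ∧ dx_i ∧ dx_j = sum_{i<j, k} (∂g_{ij}/∂x_k) dx_k ∧ dx_i ∧ dx_j.
Expand each term, using dx_k ∧ dx_i ∧ dx_j = sgn(permutation) dx_{(a)} ∧ dx_{(b)} ∧ dx_{(c)} with (a < b < c) sorted:

Collecting like 3-forms: d(omega) = 0.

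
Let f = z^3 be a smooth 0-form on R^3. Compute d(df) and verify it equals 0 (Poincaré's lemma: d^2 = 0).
d(df) = 0

Step 1: df = sum_i (∂f/∂x_i) dx_i = (0) dx + (0) dy + (3*z^2) dz.
Step 2: Apply d again. Using the 1-form formula, the coefficient of dx ∧ dy in d(df) is ∂^2 f/∂x ∂y - ∂^2 f/∂y ∂x = (0) - (0) = 0 (equality of mixed partials for smooth f).
Similarly for dx ∧ dz and dy ∧ dz — all coefficients vanish. So d(df) = 0.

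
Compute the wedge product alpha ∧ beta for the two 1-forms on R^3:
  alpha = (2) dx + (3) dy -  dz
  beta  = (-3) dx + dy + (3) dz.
alpha ∧ beta = (11) dx ∧ dy + (3) dx ∧ dz + (10) dy ∧ dz

Distribute the wedge, using dx_i ∧ dx_j = -dx_j ∧ dx_i and dx_i ∧ dx_i = 0. For each pair (i, j) with i < j, the coefficient of dx_i ∧ dx_j in alpha ∧ beta is (alpha_i * beta_j - alpha_j * beta_i). Collecting: alpha ∧ beta = (11) dx ∧ dy + (3) dx ∧ dz + (10) dy ∧ dz.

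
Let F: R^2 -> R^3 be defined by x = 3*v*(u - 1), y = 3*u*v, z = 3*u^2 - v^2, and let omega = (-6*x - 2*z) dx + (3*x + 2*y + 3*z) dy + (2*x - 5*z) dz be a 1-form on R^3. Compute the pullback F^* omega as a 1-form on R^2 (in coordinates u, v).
F^* omega = (-90*u^3 + 45*u^2*v + 21*u*v^2 - 36*u*v - 3*v^3 + 27*v^2) du + (9*u^3 + 21*u^2*v + 18*u^2 - 15*u*v^2 + 81*u*v - 10*v^3 + 6*v^2 - 54*v) dv

Using F^*(f dg) = (f ∘ F) d(g ∘ F), substitute each coordinate x_i by F_i(u, v) in f_i, and replace dx_i by d F_i = (∂F_i/∂u) du + (∂F_i/∂v) dv.
  For the x component: f_1(F) = -6*u^2 - 18*u*v + 2*v^2 + 18*v; d F_1 = (3*v) du + (3*u - 3) dv
  For the y component: f_2(F) = 9*u^2 + 15*u*v - 3*v^2 - 9*v; d F_2 = (3*v) du + (3*u) dv
  For the z component: f_3(F) = -15*u^2 + 6*u*v + 5*v^2 - 6*v; d F_3 = (6*u) du + (-2*v) dv
Combining and collecting du, dv coefficients:
  coeff of du: -90*u^3 + 45*u^2*v + 21*u*v^2 - 36*u*v - 3*v^3 + 27*v^2
  coeff of dv: 9*u^3 + 21*u^2*v + 18*u^2 - 15*u*v^2 + 81*u*v - 10*v^3 + 6*v^2 - 54*v
F^* omega = (-90*u^3 + 45*u^2*v + 21*u*v^2 - 36*u*v - 3*v^3 + 27*v^2) du + (9*u^3 + 21*u^2*v + 18*u^2 - 15*u*v^2 + 81*u*v - 10*v^3 + 6*v^2 - 54*v) dv.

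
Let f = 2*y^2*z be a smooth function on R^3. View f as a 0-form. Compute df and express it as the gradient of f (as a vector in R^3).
df = (0) dx + (4*y*z) dy + (2*y^2) dz; grad f = (0, 4*y*z, 2*y^2)

For a 0-form f, d f = (∂f/∂x) dx + (∂f/∂y) dy + (∂f/∂z) dz. The components of the vector representation are exactly the entries of grad f in Cartesian coordinates:
  ∂f/∂x = 0
  ∂f/∂y = 4*y*z
  ∂f/∂z = 2*y^2.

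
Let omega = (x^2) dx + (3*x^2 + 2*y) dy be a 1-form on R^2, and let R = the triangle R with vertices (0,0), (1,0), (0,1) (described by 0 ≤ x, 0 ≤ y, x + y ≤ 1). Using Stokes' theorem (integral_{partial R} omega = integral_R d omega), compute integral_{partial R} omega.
integral_(partial R) omega = 1

Stokes: integral_partial_R omega = integral_R d omega with d omega = (∂Q/∂x - ∂P/∂y) dx ∧ dy.
  ∂Q/∂x = 6*x
  ∂P/∂y = 0
  integrand = ∂Q/∂x - ∂P/∂y = 6*x.
Integrating over R: integral_0^1 integral_0^{1-x} (6*x) dy dx = 1.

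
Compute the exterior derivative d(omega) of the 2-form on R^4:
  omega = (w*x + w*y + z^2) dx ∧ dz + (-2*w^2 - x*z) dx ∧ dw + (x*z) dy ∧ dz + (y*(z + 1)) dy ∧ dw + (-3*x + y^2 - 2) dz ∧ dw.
d(omega) = (-w + z) dx ∧ dy ∧ dz + (2*x + y - 3) dx ∧ dz ∧ dw + (y) dy ∧ dz ∧ dw

For a 2-form omega = sum_{i<j} g_{ij} dx_i ∧ dx_j, the exterior derivative is
  d(omega) = sum_{i<j} d(g_{ij}) ∧ dx_i ∧ dx_j = sum_{i<j, k} (∂g_{ij}/∂x_k) dx_k ∧ dx_i ∧ dx_j.
Expand each term, using dx_k ∧ dx_i ∧ dx_j = sgn(permutation) dx_{(a)} ∧ dx_{(b)} ∧ dx_{(c)} with (a < b < c) sorted:
  d(w*x + w*y + z^2) includes (∂/∂y)(w*x + w*y + z^2) dy = (w) dy, which multiplied by dx ∧ dz gives (-w) dx ∧ dy ∧ dz
  d(w*x + w*y + z^2) includes (∂/∂w)(w*x + w*y + z^2) dw = (x + y) dw, which multiplied by dx ∧ dz gives (x + y) dx ∧ dz ∧ dw
  d(-2*w^2 - x*z) includes (∂/∂z)(-2*w^2 - x*z) dz = (-x) dz, which multiplied by dx ∧ dw gives (x) dx ∧ dz ∧ dw
  d(x*z) includes (∂/∂x)(x*z) dx = (z) dx, which multiplied by dy ∧ dz gives (z) dx ∧ dy ∧ dz
  d(y*(z + 1)) includes (∂/∂z)(y*(z + 1)) dz = (y) dz, which multiplied by dy ∧ dw gives (-y) dy ∧ dz ∧ dw
  d(-3*x + y^2 - 2) includes (∂/∂x)(-3*x + y^2 - 2) dx = (-3) dx, which multiplied by dz ∧ dw gives (-3) dx ∧ dz ∧ dw
  d(-3*x + y^2 - 2) includes (∂/∂y)(-3*x + y^2 - 2) dy = (2*y) dy, which multiplied by dz ∧ dw gives (2*y) dy ∧ dz ∧ dw
Collecting like 3-forms: d(omega) = (-w + z) dx ∧ dy ∧ dz + (2*x + y - 3) dx ∧ dz ∧ dw + (y) dy ∧ dz ∧ dw.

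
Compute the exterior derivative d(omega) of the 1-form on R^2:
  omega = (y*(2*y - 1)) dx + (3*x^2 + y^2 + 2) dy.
d(omega) = (6*x - 4*y + 1) dx ∧ dy

For a 1-form omega = sum_i f_i dx_i, the exterior derivative is
  d(omega) = sum_{i < j} (∂f_j/∂x_i - ∂f_i/∂x_j) dx_i ∧ dx_j.
  coefficient of dx ∧ dy: ∂f_2/∂x - ∂f_1/∂y = ∂(3*x^2 + y^2 + 2)/∂x - ∂(y*(2*y - 1))/∂y = 6*x - 4*y + 1
Assembling: d(omega) = (6*x - 4*y + 1) dx ∧ dy.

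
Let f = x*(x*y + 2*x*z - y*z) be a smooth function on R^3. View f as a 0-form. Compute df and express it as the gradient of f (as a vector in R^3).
df = (2*x*y + 4*x*z - y*z) dx + (x*(x - z)) dy + (x*(2*x - y)) dz; grad f = (2*x*y + 4*x*z - y*z, x*(x - z), x*(2*x - y))

For a 0-form f, d f = (∂f/∂x) dx + (∂f/∂y) dy + (∂f/∂z) dz. The components of the vector representation are exactly the entries of grad f in Cartesian coordinates:
  ∂f/∂x = 2*x*y + 4*x*z - y*z
  ∂f/∂y = x*(x - z)
  ∂f/∂z = x*(2*x - y).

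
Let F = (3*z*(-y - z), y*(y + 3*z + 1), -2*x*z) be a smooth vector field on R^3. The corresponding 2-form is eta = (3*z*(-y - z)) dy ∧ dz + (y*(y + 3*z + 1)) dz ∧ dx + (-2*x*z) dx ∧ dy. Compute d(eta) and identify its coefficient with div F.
d(eta) = (-2*x + 2*y + 3*z + 1) dx ∧ dy ∧ dz; div F = -2*x + 2*y + 3*z + 1

For a 2-form in R^3 of the form above, applying d gives a 3-form with coefficient ∂P/∂x + ∂Q/∂y + ∂R/∂z:
  ∂P/∂x = 0
  ∂Q/∂y = 2*y + 3*z + 1
  ∂R/∂z = -2*x
Sum = -2*x + 2*y + 3*z + 1, which is exactly div F.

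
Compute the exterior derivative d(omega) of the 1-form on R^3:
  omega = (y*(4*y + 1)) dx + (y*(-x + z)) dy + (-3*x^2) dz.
d(omega) = (-9*y - 1) dx ∧ dy + (-6*x) dx ∧ dz + (-y) dy ∧ dz

For a 1-form omega = sum_i f_i dx_i, the exterior derivative is
  d(omega) = sum_{i < j} (∂f_j/∂x_i - ∂f_i/∂x_j) dx_i ∧ dx_j.
  coefficient of dx ∧ dy: ∂f_2/∂x - ∂f_1/∂y = ∂(y*(-x + z))/∂x - ∂(y*(4*y + 1))/∂y = -9*y - 1
  coefficient of dx ∧ dz: ∂f_3/∂x - ∂f_1/∂z = ∂(-3*x^2)/∂x - ∂(y*(4*y + 1))/∂z = -6*x
  coefficient of dy ∧ dz: ∂f_3/∂y - ∂f_2/∂z = ∂(-3*x^2)/∂y - ∂(y*(-x + z))/∂z = -y
Assembling: d(omega) = (-9*y - 1) dx ∧ dy + (-6*x) dx ∧ dz + (-y) dy ∧ dz.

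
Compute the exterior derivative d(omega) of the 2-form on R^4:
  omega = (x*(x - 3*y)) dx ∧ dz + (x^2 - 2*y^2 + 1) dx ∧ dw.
d(omega) = (3*x) dx ∧ dy ∧ dz + (4*y) dx ∧ dy ∧ dw

For a 2-form omega = sum_{i<j} g_{ij} dx_i ∧ dx_j, the exterior derivative is
  d(omega) = sum_{i<j} d(g_{ij}) ∧ dx_i ∧ dx_j = sum_{i<j, k} (∂g_{ij}/∂x_k) dx_k ∧ dx_i ∧ dx_j.
Expand each term, using dx_k ∧ dx_i ∧ dx_j = sgn(permutation) dx_{(a)} ∧ dx_{(b)} ∧ dx_{(c)} with (a < b < c) sorted:
  d(x*(x - 3*y)) includes (∂/∂y)(x*(x - 3*y)) dy = (-3*x) dy, which multiplied by dx ∧ dz gives (3*x) dx ∧ dy ∧ dz
  d(x^2 - 2*y^2 + 1) includes (∂/∂y)(x^2 - 2*y^2 + 1) dy = (-4*y) dy, which multiplied by dx ∧ dw gives (4*y) dx ∧ dy ∧ dw
Collecting like 3-forms: d(omega) = (3*x) dx ∧ dy ∧ dz + (4*y) dx ∧ dy ∧ dw.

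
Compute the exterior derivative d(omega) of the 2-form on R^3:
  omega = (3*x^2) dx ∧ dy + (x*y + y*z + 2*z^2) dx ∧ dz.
d(omega) = (-x - z) dx ∧ dy ∧ dz

For a 2-form omega = sum_{i<j} g_{ij} dx_i ∧ dx_j, the exterior derivative is
  d(omega) = sum_{i<j} d(g_{ij}) ∧ dx_i ∧ dx_j = sum_{i<j, k} (∂g_{ij}/∂x_k) dx_k ∧ dx_i ∧ dx_j.
Expand each term, using dx_k ∧ dx_i ∧ dx_j = sgn(permutation) dx_{(a)} ∧ dx_{(b)} ∧ dx_{(c)} with (a < b < c) sorted:
  d(x*y + y*z + 2*z^2) includes (∂/∂y)(x*y + y*z + 2*z^2) dy = (x + z) dy, which multiplied by dx ∧ dz gives (-x - z) dx ∧ dy ∧ dz
Collecting like 3-forms: d(omega) = (-x - z) dx ∧ dy ∧ dz.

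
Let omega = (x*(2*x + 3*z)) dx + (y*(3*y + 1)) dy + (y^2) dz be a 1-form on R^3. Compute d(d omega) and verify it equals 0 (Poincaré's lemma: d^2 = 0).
d(d omega) = 0

Step 1: d omega = sum_{i<j} (∂f_j/∂x_i - ∂f_i/∂x_j) dx_i ∧ dx_j:
  coeff of dx ∧ dy: 0
  coeff of dx ∧ dz: -3*x
  coeff of dy ∧ dz: 2*y
Step 2: Apply d again to each 2-form coefficient. The only possible 3-form in R^3 is dx ∧ dy ∧ dz, with coefficient
  ∂(coeff of dy∧dz)/∂x - ∂(coeff of dx∧dz)/∂y + ∂(coeff of dx∧dy)/∂z
  = ∂/∂x (2*y) - ∂/∂y (-3*x) + ∂/∂z (0).
Each of these terms simplifies to sums of mixed partials that cancel in pairs. The result is 0 (by equality of mixed partials for smooth functions — Schwarz / Clairaut).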